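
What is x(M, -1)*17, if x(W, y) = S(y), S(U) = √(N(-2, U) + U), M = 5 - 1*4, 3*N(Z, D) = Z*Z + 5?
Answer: 17*√2 ≈ 24.042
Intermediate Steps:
N(Z, D) = 5/3 + Z²/3 (N(Z, D) = (Z*Z + 5)/3 = (Z² + 5)/3 = (5 + Z²)/3 = 5/3 + Z²/3)
M = 1 (M = 5 - 4 = 1)
S(U) = √(3 + U) (S(U) = √((5/3 + (⅓)*(-2)²) + U) = √((5/3 + (⅓)*4) + U) = √((5/3 + 4/3) + U) = √(3 + U))
x(W, y) = √(3 + y)
x(M, -1)*17 = √(3 - 1)*17 = √2*17 = 17*√2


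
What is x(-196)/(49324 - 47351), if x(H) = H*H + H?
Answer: 38220/1973 ≈ 19.372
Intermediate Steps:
x(H) = H + H² (x(H) = H² + H = H + H²)
x(-196)/(49324 - 47351) = (-196*(1 - 196))/(49324 - 47351) = -196*(-195)/1973 = 38220*(1/1973) = 38220/1973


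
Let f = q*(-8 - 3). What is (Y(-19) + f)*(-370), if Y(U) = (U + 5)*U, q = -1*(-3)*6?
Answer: -25160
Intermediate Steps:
q = 18 (q = 3*6 = 18)
f = -198 (f = 18*(-8 - 3) = 18*(-11) = -198)
Y(U) = U*(5 + U) (Y(U) = (5 + U)*U = U*(5 + U))
(Y(-19) + f)*(-370) = (-19*(5 - 19) - 198)*(-370) = (-19*(-14) - 198)*(-370) = (266 - 198)*(-370) = 68*(-370) = -25160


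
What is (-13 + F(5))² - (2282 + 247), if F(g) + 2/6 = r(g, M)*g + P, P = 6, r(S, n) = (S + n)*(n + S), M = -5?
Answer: -22277/9 ≈ -2475.2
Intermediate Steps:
r(S, n) = (S + n)² (r(S, n) = (S + n)*(S + n) = (S + n)²)
F(g) = 17/3 + g*(-5 + g)² (F(g) = -⅓ + ((g - 5)²*g + 6) = -⅓ + ((-5 + g)²*g + 6) = -⅓ + (g*(-5 + g)² + 6) = -⅓ + (6 + g*(-5 + g)²) = 17/3 + g*(-5 + g)²)
(-13 + F(5))² - (2282 + 247) = (-13 + (17/3 + 5*(-5 + 5)²))² - (2282 + 247) = (-13 + (17/3 + 5*0²))² - 1*2529 = (-13 + (17/3 + 5*0))² - 2529 = (-13 + (17/3 + 0))² - 2529 = (-13 + 17/3)² - 2529 = (-22/3)² - 2529 = 484/9 - 2529 = -22277/9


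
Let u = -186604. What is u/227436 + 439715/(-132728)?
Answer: -2835786283/686071032 ≈ -4.1334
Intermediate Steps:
u/227436 + 439715/(-132728) = -186604/227436 + 439715/(-132728) = -186604*1/227436 + 439715*(-1/132728) = -4241/5169 - 439715/132728 = -2835786283/686071032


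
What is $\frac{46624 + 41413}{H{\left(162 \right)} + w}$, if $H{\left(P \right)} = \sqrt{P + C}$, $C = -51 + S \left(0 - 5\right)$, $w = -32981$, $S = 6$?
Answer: $- \frac{88037}{32972} \approx -2.6701$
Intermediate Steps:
$C = -81$ ($C = -51 + 6 \left(0 - 5\right) = -51 + 6 \left(-5\right) = -51 - 30 = -81$)
$H{\left(P \right)} = \sqrt{-81 + P}$ ($H{\left(P \right)} = \sqrt{P - 81} = \sqrt{-81 + P}$)
$\frac{46624 + 41413}{H{\left(162 \right)} + w} = \frac{46624 + 41413}{\sqrt{-81 + 162} - 32981} = \frac{88037}{\sqrt{81} - 32981} = \frac{88037}{9 - 32981} = \frac{88037}{-32972} = 88037 \left(- \frac{1}{32972}\right) = - \frac{88037}{32972}$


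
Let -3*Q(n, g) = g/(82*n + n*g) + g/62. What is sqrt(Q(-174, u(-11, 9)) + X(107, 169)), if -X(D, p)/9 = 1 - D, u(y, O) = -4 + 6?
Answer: sqrt(12240635736021)/113274 ≈ 30.887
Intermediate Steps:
u(y, O) = 2
X(D, p) = -9 + 9*D (X(D, p) = -9*(1 - D) = -9 + 9*D)
Q(n, g) = -g/186 - g/(3*(82*n + g*n)) (Q(n, g) = -(g/(82*n + n*g) + g/62)/3 = -(g/(82*n + g*n) + g*(1/62))/3 = -(g/(82*n + g*n) + g/62)/3 = -(g/62 + g/(82*n + g*n))/3 = -g/186 - g/(3*(82*n + g*n)))
sqrt(Q(-174, u(-11, 9)) + X(107, 169)) = sqrt(-1/186*2*(62 + 82*(-174) + 2*(-174))/(-174*(82 + 2)) + (-9 + 9*107)) = sqrt(-1/186*2*(-1/174)*(62 - 14268 - 348)/84 + (-9 + 963)) = sqrt(-1/186*2*(-1/174)*1/84*(-14554) + 954) = sqrt(-7277/679644 + 954) = sqrt(648373099/679644) = sqrt(12240635736021)/113274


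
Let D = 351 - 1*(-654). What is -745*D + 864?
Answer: -747861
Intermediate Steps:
D = 1005 (D = 351 + 654 = 1005)
-745*D + 864 = -745*1005 + 864 = -748725 + 864 = -747861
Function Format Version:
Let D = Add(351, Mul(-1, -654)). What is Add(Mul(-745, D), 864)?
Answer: -747861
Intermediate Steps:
D = 1005 (D = Add(351, 654) = 1005)
Add(Mul(-745, D), 864) = Add(Mul(-745, 1005), 864) = Add(-748725, 864) = -747861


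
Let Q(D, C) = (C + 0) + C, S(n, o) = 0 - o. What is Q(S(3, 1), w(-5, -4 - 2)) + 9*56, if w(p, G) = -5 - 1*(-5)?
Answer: 504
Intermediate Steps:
S(n, o) = -o
w(p, G) = 0 (w(p, G) = -5 + 5 = 0)
Q(D, C) = 2*C (Q(D, C) = C + C = 2*C)
Q(S(3, 1), w(-5, -4 - 2)) + 9*56 = 2*0 + 9*56 = 0 + 504 = 504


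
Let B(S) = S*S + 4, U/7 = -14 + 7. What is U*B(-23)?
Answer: -26117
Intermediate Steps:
U = -49 (U = 7*(-14 + 7) = 7*(-7) = -49)
B(S) = 4 + S² (B(S) = S² + 4 = 4 + S²)
U*B(-23) = -49*(4 + (-23)²) = -49*(4 + 529) = -49*533 = -26117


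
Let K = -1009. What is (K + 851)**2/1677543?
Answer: 24964/1677543 ≈ 0.014881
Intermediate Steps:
(K + 851)**2/1677543 = (-1009 + 851)**2/1677543 = (-158)**2*(1/1677543) = 24964*(1/1677543) = 24964/1677543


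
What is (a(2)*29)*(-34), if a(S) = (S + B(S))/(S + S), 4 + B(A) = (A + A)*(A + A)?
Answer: -3451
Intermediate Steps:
B(A) = -4 + 4*A**2 (B(A) = -4 + (A + A)*(A + A) = -4 + (2*A)*(2*A) = -4 + 4*A**2)
a(S) = (-4 + S + 4*S**2)/(2*S) (a(S) = (S + (-4 + 4*S**2))/(S + S) = (-4 + S + 4*S**2)/((2*S)) = (-4 + S + 4*S**2)*(1/(2*S)) = (-4 + S + 4*S**2)/(2*S))
(a(2)*29)*(-34) = ((1/2 - 2/2 + 2*2)*29)*(-34) = ((1/2 - 2*1/2 + 4)*29)*(-34) = ((1/2 - 1 + 4)*29)*(-34) = ((7/2)*29)*(-34) = (203/2)*(-34) = -3451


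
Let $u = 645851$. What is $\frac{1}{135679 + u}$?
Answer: $\frac{1}{781530} \approx 1.2795 \cdot 10^{-6}$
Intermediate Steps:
$\frac{1}{135679 + u} = \frac{1}{135679 + 645851} = \frac{1}{781530}$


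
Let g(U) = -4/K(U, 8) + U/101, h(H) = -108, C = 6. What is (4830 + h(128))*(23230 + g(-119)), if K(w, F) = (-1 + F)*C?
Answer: 77548035046/707 ≈ 1.0969e+8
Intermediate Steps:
K(w, F) = -6 + 6*F (K(w, F) = (-1 + F)*6 = -6 + 6*F)
g(U) = -2/21 + U/101 (g(U) = -4/(-6 + 6*8) + U/101 = -4/(-6 + 48) + U*(1/101) = -4/42 + U/101 = -4*1/42 + U/101 = -2/21 + U/101)
(4830 + h(128))*(23230 + g(-119)) = (4830 - 108)*(23230 + (-2/21 + (1/101)*(-119))) = 4722*(23230 + (-2/21 - 119/101)) = 4722*(23230 - 2701/2121) = 4722*(49268129/2121) = 77548035046/707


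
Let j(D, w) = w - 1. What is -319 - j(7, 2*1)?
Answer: -320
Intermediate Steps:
j(D, w) = -1 + w
-319 - j(7, 2*1) = -319 - (-1 + 2*1) = -319 - (-1 + 2) = -319 - 1*1 = -319 - 1 = -320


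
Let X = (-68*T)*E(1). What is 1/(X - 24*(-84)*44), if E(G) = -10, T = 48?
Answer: 1/121344 ≈ 8.2410e-6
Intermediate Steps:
X = 32640 (X = -68*48*(-10) = -3264*(-10) = 32640)
1/(X - 24*(-84)*44) = 1/(32640 - 24*(-84)*44) = 1/(32640 + 2016*44) = 1/(32640 + 88704) = 1/121344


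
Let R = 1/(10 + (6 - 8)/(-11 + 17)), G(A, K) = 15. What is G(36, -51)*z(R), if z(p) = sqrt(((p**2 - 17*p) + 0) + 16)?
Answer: 15*sqrt(11986)/29 ≈ 56.628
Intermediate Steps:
R = 3/29 (R = 1/(10 - 2/6) = 1/(10 - 2*1/6) = 1/(10 - 1/3) = 1/(29/3) = 3/29 ≈ 0.10345)
z(p) = sqrt(16 + p**2 - 17*p) (z(p) = sqrt((p**2 - 17*p) + 16) = sqrt(16 + p**2 - 17*p))
G(36, -51)*z(R) = 15*sqrt(16 + (3/29)**2 - 17*3/29) = 15*sqrt(16 + 9/841 - 51/29) = 15*sqrt(11986/841) = 15*(sqrt(11986)/29) = 15*sqrt(11986)/29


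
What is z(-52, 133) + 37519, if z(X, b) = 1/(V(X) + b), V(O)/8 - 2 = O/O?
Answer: 5890484/157 ≈ 37519.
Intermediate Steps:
V(O) = 24 (V(O) = 16 + 8*(O/O) = 16 + 8*1 = 16 + 8 = 24)
z(X, b) = 1/(24 + b)
z(-52, 133) + 37519 = 1/(24 + 133) + 37519 = 1/157 + 37519 = 5890484/157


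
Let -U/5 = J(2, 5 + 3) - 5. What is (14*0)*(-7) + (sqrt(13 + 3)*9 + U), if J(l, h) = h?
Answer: 21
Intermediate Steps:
U = -15 (U = -5*((5 + 3) - 5) = -5*(8 - 5) = -5*3 = -15)
(14*0)*(-7) + (sqrt(13 + 3)*9 + U) = (14*0)*(-7) + (sqrt(13 + 3)*9 - 15) = 0*(-7) + (sqrt(16)*9 - 15) = 0 + (4*9 - 15) = 0 + (36 - 15) = 0 + 21 = 21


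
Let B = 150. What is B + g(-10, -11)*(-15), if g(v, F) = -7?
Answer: 255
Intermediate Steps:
B + g(-10, -11)*(-15) = 150 - 7*(-15) = 150 + 105 = 255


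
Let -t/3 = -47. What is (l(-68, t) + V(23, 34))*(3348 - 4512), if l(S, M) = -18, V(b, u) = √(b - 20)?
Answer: 20952 - 1164*√3 ≈ 18936.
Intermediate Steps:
t = 141 (t = -3*(-47) = 141)
V(b, u) = √(-20 + b)
(l(-68, t) + V(23, 34))*(3348 - 4512) = (-18 + √(-20 + 23))*(3348 - 4512) = (-18 + √3)*(-1164) = 20952 - 1164*√3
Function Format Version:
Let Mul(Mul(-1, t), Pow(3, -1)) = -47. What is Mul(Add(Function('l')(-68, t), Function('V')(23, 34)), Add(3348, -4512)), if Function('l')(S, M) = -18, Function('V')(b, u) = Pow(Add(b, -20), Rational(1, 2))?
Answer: Add(20952, Mul(-1164, Pow(3, Rational(1, 2)))) ≈ 18936.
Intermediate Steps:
t = 141 (t = Mul(-3, -47) = 141)
Function('V')(b, u) = Pow(Add(-20, b), Rational(1, 2))
Mul(Add(Function('l')(-68, t), Function('V')(23, 34)), Add(3348, -4512)) = Mul(Add(-18, Pow(Add(-20, 23), Rational(1, 2))), Add(3348, -4512)) = Mul(Add(-18, Pow(3, Rational(1, 2))), -1164) = Add(20952, Mul(-1164, Pow(3, Rational(1, 2))))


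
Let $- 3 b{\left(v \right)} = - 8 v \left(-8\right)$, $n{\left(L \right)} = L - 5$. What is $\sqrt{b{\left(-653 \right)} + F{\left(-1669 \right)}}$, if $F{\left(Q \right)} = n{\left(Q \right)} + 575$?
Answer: $\frac{\sqrt{115485}}{3} \approx 113.28$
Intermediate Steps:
$n{\left(L \right)} = -5 + L$
$b{\left(v \right)} = - \frac{64 v}{3}$ ($b{\left(v \right)} = - \frac{- 8 v \left(-8\right)}{3} = - \frac{64 v}{3}$)
$F{\left(Q \right)} = 570 + Q$ ($F{\left(Q \right)} = \left(-5 + Q\right) + 575 = 570 + Q$)
$\sqrt{b{\left(-653 \right)} + F{\left(-1669 \right)}} = \sqrt{\left(- \frac{64}{3}\right) \left(-653\right) + \left(570 - 1669\right)} = \sqrt{\frac{41792}{3} - 1099} = \sqrt{\frac{38495}{3}} = \frac{\sqrt{115485}}{3}$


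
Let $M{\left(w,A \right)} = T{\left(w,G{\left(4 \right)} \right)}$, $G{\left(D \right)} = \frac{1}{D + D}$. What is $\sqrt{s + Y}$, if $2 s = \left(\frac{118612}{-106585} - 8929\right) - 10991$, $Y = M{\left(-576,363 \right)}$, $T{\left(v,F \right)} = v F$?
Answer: $\frac{i \sqrt{113973474971210}}{106585} \approx 100.16 i$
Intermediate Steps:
$G{\left(D \right)} = \frac{1}{2 D}$
$T{\left(v,F \right)} = F v$
$M{\left(w,A \right)} = \frac{w}{8}$ ($M{\left(w,A \right)} = \frac{1}{2 \cdot 4} w = \frac{1}{2} \cdot \frac{1}{4} w = \frac{w}{8}$)
$Y = -72$ ($Y = \frac{1}{8} \left(-576\right) = -72$)
$s = - \frac{1061645906}{106585}$ ($s = \frac{\left(\frac{118612}{-106585} - 8929\right) - 10991}{2} = \frac{\left(118612 \left(- \frac{1}{106585}\right) - 8929\right) - 10991}{2} = \frac{\left(- \frac{118612}{106585} - 8929\right) - 10991}{2} = \frac{- \frac{951816077}{106585} - 10991}{2} = \frac{1}{2} \left(- \frac{2123291812}{106585}\right) = - \frac{1061645906}{106585} \approx -9960.6$)
$\sqrt{s + Y} = \sqrt{- \frac{1061645906}{106585} - 72} = \sqrt{- \frac{1069320026}{106585}} = \frac{i \sqrt{113973474971210}}{106585}$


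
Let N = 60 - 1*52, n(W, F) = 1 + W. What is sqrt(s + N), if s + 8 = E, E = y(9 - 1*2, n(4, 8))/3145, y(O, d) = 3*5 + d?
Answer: 2*sqrt(629)/629 ≈ 0.079745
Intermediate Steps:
y(O, d) = 15 + d
E = 4/629 (E = (15 + (1 + 4))/3145 = (15 + 5)*(1/3145) = 20*(1/3145) = 4/629 ≈ 0.0063593)
s = -5028/629 (s = -8 + 4/629 = -5028/629 ≈ -7.9936)
N = 8 (N = 60 - 52 = 8)
sqrt(s + N) = sqrt(-5028/629 + 8) = sqrt(4/629) = 2*sqrt(629)/629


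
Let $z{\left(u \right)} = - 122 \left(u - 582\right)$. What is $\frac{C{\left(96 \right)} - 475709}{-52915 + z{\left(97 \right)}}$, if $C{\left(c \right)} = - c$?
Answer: $- \frac{95161}{1251} \approx -76.068$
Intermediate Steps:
$z{\left(u \right)} = 71004 - 122 u$ ($z{\left(u \right)} = - 122 \left(-582 + u\right) = 71004 - 122 u$)
$\frac{C{\left(96 \right)} - 475709}{-52915 + z{\left(97 \right)}} = \frac{\left(-1\right) 96 - 475709}{-52915 + \left(71004 - 11834\right)} = \frac{-96 - 475709}{-52915 + \left(71004 - 11834\right)} = \frac{-96 - 475709}{-52915 + 59170} = - \frac{475805}{6255} = \left(-475805\right) \frac{1}{6255} = - \frac{95161}{1251}$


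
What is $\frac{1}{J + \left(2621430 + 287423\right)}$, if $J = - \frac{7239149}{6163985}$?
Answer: $\frac{6163985}{17930119020056} \approx 3.4378 \cdot 10^{-7}$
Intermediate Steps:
$J = - \frac{7239149}{6163985}$ ($J = \left(-7239149\right) \frac{1}{6163985} = - \frac{7239149}{6163985} \approx -1.1744$)
$\frac{1}{J + \left(2621430 + 287423\right)} = \frac{1}{- \frac{7239149}{6163985} + \left(2621430 + 287423\right)} = \frac{1}{- \frac{7239149}{6163985} + 2908853} = \frac{1}{\frac{17930119020056}{6163985}} = \frac{6163985}{17930119020056}$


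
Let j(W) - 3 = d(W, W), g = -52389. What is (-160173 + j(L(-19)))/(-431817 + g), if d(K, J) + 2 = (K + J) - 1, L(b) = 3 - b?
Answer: 160129/484206 ≈ 0.33070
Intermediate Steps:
d(K, J) = -3 + J + K (d(K, J) = -2 + ((K + J) - 1) = -2 + ((J + K) - 1) = -2 + (-1 + J + K) = -3 + J + K)
j(W) = 2*W (j(W) = 3 + (-3 + W + W) = 3 + (-3 + 2*W) = 2*W)
(-160173 + j(L(-19)))/(-431817 + g) = (-160173 + 2*(3 - 1*(-19)))/(-431817 - 52389) = (-160173 + 2*(3 + 19))/(-484206) = (-160173 + 2*22)*(-1/484206) = (-160173 + 44)*(-1/484206) = -160129*(-1/484206) = 160129/484206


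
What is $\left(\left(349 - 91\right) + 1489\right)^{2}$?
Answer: $3052009$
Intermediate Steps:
$\left(\left(349 - 91\right) + 1489\right)^{2} = \left(258 + 1489\right)^{2} = 1747^{2} = 3052009$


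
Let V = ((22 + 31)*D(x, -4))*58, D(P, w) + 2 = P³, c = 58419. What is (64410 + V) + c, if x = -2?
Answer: 92089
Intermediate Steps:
D(P, w) = -2 + P³
V = -30740 (V = ((22 + 31)*(-2 + (-2)³))*58 = (53*(-2 - 8))*58 = (53*(-10))*58 = -530*58 = -30740)
(64410 + V) + c = (64410 - 30740) + 58419 = 33670 + 58419 = 92089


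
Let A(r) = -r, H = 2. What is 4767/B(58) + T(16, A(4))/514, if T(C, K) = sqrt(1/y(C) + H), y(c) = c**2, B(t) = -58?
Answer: -4767/58 + 3*sqrt(57)/8224 ≈ -82.187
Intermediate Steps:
T(C, K) = sqrt(2 + C**(-2)) (T(C, K) = sqrt(1/(C**2) + 2) = sqrt(C**(-2) + 2) = sqrt(2 + C**(-2)))
4767/B(58) + T(16, A(4))/514 = 4767/(-58) + sqrt(2 + 16**(-2))/514 = 4767*(-1/58) + sqrt(2 + 1/256)*(1/514) = -4767/58 + sqrt(513/256)*(1/514) = -4767/58 + (3*sqrt(57)/16)*(1/514) = -4767/58 + 3*sqrt(57)/8224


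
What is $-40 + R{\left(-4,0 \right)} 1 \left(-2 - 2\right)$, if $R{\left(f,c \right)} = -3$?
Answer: $-28$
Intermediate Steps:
$-40 + R{\left(-4,0 \right)} 1 \left(-2 - 2\right) = -40 - 3 \cdot 1 \left(-2 - 2\right) = -40 - 3 \cdot 1 \left(-4\right) = -40 - -12 = -40 + 12 = -28$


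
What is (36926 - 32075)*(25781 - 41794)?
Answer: -77679063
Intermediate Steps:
(36926 - 32075)*(25781 - 41794) = 4851*(-16013) = -77679063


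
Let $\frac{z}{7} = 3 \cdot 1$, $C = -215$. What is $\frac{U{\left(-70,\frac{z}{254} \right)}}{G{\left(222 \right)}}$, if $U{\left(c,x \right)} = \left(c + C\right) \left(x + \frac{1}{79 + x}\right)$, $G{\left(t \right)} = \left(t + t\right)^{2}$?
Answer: $- \frac{46202585}{335269063776} \approx -0.00013781$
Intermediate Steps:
$z = 21$ ($z = 7 \cdot 3 \cdot 1 = 7 \cdot 3 = 21$)
$G{\left(t \right)} = 4 t^{2}$ ($G{\left(t \right)} = \left(2 t\right)^{2} = 4 t^{2}$)
$U{\left(c,x \right)} = \left(-215 + c\right) \left(x + \frac{1}{79 + x}\right)$ ($U{\left(c,x \right)} = \left(c - 215\right) \left(x + \frac{1}{79 + x}\right) = \left(-215 + c\right) \left(x + \frac{1}{79 + x}\right)$)
$\frac{U{\left(-70,\frac{z}{254} \right)}}{G{\left(222 \right)}} = \frac{\frac{1}{79 + \frac{21}{254}} \left(-215 - 70 - 16985 \cdot \frac{21}{254} - 215 \left(\frac{21}{254}\right)^{2} - 70 \left(\frac{21}{254}\right)^{2} + 79 \left(-70\right) \frac{21}{254}\right)}{4 \cdot 222^{2}} = \frac{\frac{1}{79 + 21 \cdot \frac{1}{254}} \left(-215 - 70 - 16985 \cdot 21 \cdot \frac{1}{254} - 215 \left(21 \cdot \frac{1}{254}\right)^{2} - 70 \left(21 \cdot \frac{1}{254}\right)^{2} + 79 \left(-70\right) 21 \cdot \frac{1}{254}\right)}{4 \cdot 49284} = \frac{\frac{1}{79 + \frac{21}{254}} \left(-215 - 70 - \frac{356685}{254} - 215 \left(\frac{21}{254}\right)^{2} - 70 \left(\frac{21}{254}\right)^{2} + 79 \left(-70\right) \frac{21}{254}\right)}{197136} = \frac{-215 - 70 - \frac{356685}{254} - \frac{94815}{64516} - \frac{15435}{32258} - \frac{58065}{127}}{\frac{20087}{254}} \cdot \frac{1}{197136} = \frac{254 \left(-215 - 70 - \frac{356685}{254} - \frac{94815}{64516} - \frac{15435}{32258} - \frac{58065}{127}\right)}{20087} \cdot \frac{1}{197136} = \frac{254}{20087} \left(- \frac{138607755}{64516}\right) \frac{1}{197136} = \left(- \frac{138607755}{5102098}\right) \frac{1}{197136} = - \frac{46202585}{335269063776}$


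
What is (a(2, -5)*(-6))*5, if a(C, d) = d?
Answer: 150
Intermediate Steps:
(a(2, -5)*(-6))*5 = -5*(-6)*5 = 30*5 = 150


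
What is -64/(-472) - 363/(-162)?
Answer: 7571/3186 ≈ 2.3763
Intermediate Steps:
-64/(-472) - 363/(-162) = -64*(-1/472) - 363*(-1/162) = 8/59 + 121/54 = 7571/3186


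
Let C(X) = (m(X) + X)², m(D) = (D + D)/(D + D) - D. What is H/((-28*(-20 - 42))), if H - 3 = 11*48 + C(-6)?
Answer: 19/62 ≈ 0.30645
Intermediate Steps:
m(D) = 1 - D (m(D) = (2*D)/((2*D)) - D = (2*D)*(1/(2*D)) - D = 1 - D)
C(X) = 1 (C(X) = ((1 - X) + X)² = 1² = 1)
H = 532 (H = 3 + (11*48 + 1) = 3 + (528 + 1) = 3 + 529 = 532)
H/((-28*(-20 - 42))) = 532/((-28*(-20 - 42))) = 532/((-28*(-62))) = 532/1736 = 532*(1/1736) = 19/62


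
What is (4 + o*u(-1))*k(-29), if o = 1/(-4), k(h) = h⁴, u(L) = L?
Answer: 12023777/4 ≈ 3.0059e+6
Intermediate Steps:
o = -¼ ≈ -0.25000
(4 + o*u(-1))*k(-29) = (4 - ¼*(-1))*(-29)⁴ = (4 + ¼)*707281 = (17/4)*707281 = 12023777/4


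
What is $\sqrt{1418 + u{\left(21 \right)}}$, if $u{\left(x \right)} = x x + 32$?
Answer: $\sqrt{1891} \approx 43.486$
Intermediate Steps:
$u{\left(x \right)} = 32 + x^{2}$ ($u{\left(x \right)} = x^{2} + 32 = 32 + x^{2}$)
$\sqrt{1418 + u{\left(21 \right)}} = \sqrt{1418 + \left(32 + 21^{2}\right)} = \sqrt{1418 + \left(32 + 441\right)} = \sqrt{1418 + 473} = \sqrt{1891}$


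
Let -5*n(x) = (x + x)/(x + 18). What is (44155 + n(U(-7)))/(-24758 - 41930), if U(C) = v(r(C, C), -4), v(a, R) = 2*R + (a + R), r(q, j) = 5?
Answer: -2428539/3667840 ≈ -0.66212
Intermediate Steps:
v(a, R) = a + 3*R (v(a, R) = 2*R + (R + a) = a + 3*R)
U(C) = -7 (U(C) = 5 + 3*(-4) = 5 - 12 = -7)
n(x) = -2*x/(5*(18 + x)) (n(x) = -(x + x)/(5*(x + 18)) = -2*x/(5*(18 + x)))
(44155 + n(U(-7)))/(-24758 - 41930) = (44155 - 2*(-7)/(90 + 5*(-7)))/(-24758 - 41930) = (44155 - 2*(-7)/(90 - 35))/(-66688) = (44155 - 2*(-7)/55)*(-1/66688) = (44155 - 2*(-7)*1/55)*(-1/66688) = (44155 + 14/55)*(-1/66688) = (2428539/55)*(-1/66688) = -2428539/3667840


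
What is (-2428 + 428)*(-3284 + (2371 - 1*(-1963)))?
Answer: -2100000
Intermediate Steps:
(-2428 + 428)*(-3284 + (2371 - 1*(-1963))) = -2000*(-3284 + (2371 + 1963)) = -2000*(-3284 + 4334) = -2000*1050 = -2100000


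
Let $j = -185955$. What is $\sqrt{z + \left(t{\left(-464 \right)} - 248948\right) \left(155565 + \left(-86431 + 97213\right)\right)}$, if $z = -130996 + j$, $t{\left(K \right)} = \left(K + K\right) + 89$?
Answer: $4 i \sqrt{2596977190} \approx 2.0384 \cdot 10^{5} i$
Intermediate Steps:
$t{\left(K \right)} = 89 + 2 K$ ($t{\left(K \right)} = 2 K + 89 = 89 + 2 K$)
$z = -316951$ ($z = -130996 - 185955 = -316951$)
$\sqrt{z + \left(t{\left(-464 \right)} - 248948\right) \left(155565 + \left(-86431 + 97213\right)\right)} = \sqrt{-316951 + \left(\left(89 + 2 \left(-464\right)\right) - 248948\right) \left(155565 + \left(-86431 + 97213\right)\right)} = \sqrt{-316951 + \left(\left(89 - 928\right) - 248948\right) \left(155565 + 10782\right)} = \sqrt{-316951 + \left(-839 - 248948\right) 166347} = \sqrt{-316951 - 41551318089} = \sqrt{-41551635040} = 4 i \sqrt{2596977190}$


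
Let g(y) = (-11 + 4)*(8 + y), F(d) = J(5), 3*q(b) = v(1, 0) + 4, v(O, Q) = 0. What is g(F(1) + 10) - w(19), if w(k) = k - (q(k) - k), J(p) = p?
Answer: -593/3 ≈ -197.67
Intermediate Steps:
q(b) = 4/3 (q(b) = (0 + 4)/3 = (⅓)*4 = 4/3)
F(d) = 5
g(y) = -56 - 7*y (g(y) = -7*(8 + y) = -56 - 7*y)
w(k) = -4/3 + 2*k (w(k) = k - (4/3 - k) = k + (-4/3 + k) = -4/3 + 2*k)
g(F(1) + 10) - w(19) = (-56 - 7*(5 + 10)) - (-4/3 + 2*19) = (-56 - 7*15) - (-4/3 + 38) = (-56 - 105) - 1*110/3 = -161 - 110/3 = -593/3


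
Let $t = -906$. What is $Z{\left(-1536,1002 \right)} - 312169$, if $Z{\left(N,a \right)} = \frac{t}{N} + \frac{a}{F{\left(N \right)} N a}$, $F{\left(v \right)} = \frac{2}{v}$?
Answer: $- \frac{79914985}{256} \approx -3.1217 \cdot 10^{5}$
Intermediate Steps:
$Z{\left(N,a \right)} = \frac{1}{2} - \frac{906}{N}$ ($Z{\left(N,a \right)} = - \frac{906}{N} + \frac{a}{\frac{2}{N} N a} = - \frac{906}{N} + \frac{a}{2 a} = - \frac{906}{N} + a \frac{1}{2 a} = - \frac{906}{N} + \frac{1}{2} = \frac{1}{2} - \frac{906}{N}$)
$Z{\left(-1536,1002 \right)} - 312169 = \frac{-1812 - 1536}{2 \left(-1536\right)} - 312169 = \frac{1}{2} \left(- \frac{1}{1536}\right) \left(-3348\right) - 312169 = \frac{279}{256} - 312169 = - \frac{79914985}{256}$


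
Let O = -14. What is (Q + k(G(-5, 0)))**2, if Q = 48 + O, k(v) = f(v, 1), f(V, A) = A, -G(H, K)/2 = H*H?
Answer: 1225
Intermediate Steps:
G(H, K) = -2*H**2 (G(H, K) = -2*H*H = -2*H**2)
k(v) = 1
Q = 34 (Q = 48 - 14 = 34)
(Q + k(G(-5, 0)))**2 = (34 + 1)**2 = 35**2 = 1225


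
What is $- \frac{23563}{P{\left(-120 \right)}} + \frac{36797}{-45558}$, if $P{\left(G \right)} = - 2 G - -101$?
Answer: $- \frac{1086030931}{15535278} \approx -69.907$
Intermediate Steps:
$P{\left(G \right)} = 101 - 2 G$ ($P{\left(G \right)} = - 2 G + 101 = 101 - 2 G$)
$- \frac{23563}{P{\left(-120 \right)}} + \frac{36797}{-45558} = - \frac{23563}{101 - -240} + \frac{36797}{-45558} = - \frac{23563}{101 + 240} + 36797 \left(- \frac{1}{45558}\right) = - \frac{23563}{341} - \frac{36797}{45558} = - \frac{1086030931}{15535278}$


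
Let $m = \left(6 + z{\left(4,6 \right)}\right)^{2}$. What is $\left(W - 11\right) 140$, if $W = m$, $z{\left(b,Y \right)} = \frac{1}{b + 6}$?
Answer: $\frac{18347}{5} \approx 3669.4$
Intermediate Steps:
$z{\left(b,Y \right)} = \frac{1}{6 + b}$
$m = \frac{3721}{100}$ ($m = \left(6 + \frac{1}{6 + 4}\right)^{2} = \left(6 + \frac{1}{10}\right)^{2} = \left(\frac{61}{10}\right)^{2} = \frac{3721}{100} \approx 37.21$)
$W = \frac{3721}{100} \approx 37.21$
$\left(W - 11\right) 140 = \left(\frac{3721}{100} - 11\right) 140 = \frac{2621}{100} \cdot 140 = \frac{18347}{5}$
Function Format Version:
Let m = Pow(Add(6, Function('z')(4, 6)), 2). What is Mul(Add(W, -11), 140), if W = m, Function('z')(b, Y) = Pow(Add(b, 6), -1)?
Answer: Rational(18347, 5) ≈ 3669.4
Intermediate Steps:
Function('z')(b, Y) = Pow(Add(6, b), -1)
m = Rational(3721, 100) (m = Pow(Add(6, Pow(Add(6, 4), -1)), 2) = Pow(Add(6, Pow(10, -1)), 2) = Pow(Add(6, Rational(1, 10)), 2) = Pow(Rational(61, 10), 2) = Rational(3721, 100) ≈ 37.210)
W = Rational(3721, 100) ≈ 37.210
Mul(Add(W, -11), 140) = Mul(Add(Rational(3721, 100), -11), 140) = Mul(Rational(2621, 100), 140) = Rational(18347, 5)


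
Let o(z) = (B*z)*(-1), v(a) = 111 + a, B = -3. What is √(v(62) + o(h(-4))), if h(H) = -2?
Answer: √167 ≈ 12.923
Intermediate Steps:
o(z) = 3*z (o(z) = -3*z*(-1) = 3*z)
√(v(62) + o(h(-4))) = √((111 + 62) + 3*(-2)) = √(173 - 6) = √167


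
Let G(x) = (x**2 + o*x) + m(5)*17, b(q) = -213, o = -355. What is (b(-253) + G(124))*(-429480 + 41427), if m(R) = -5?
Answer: 11231029926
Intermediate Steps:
G(x) = -85 + x**2 - 355*x (G(x) = (x**2 - 355*x) - 5*17 = (x**2 - 355*x) - 85 = -85 + x**2 - 355*x)
(b(-253) + G(124))*(-429480 + 41427) = (-213 + (-85 + 124**2 - 355*124))*(-429480 + 41427) = (-213 + (-85 + 15376 - 44020))*(-388053) = (-213 - 28729)*(-388053) = -28942*(-388053) = 11231029926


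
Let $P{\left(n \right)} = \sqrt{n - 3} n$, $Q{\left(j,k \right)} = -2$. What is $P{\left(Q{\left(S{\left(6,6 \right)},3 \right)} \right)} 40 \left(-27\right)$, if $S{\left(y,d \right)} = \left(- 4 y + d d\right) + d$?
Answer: $2160 i \sqrt{5} \approx 4829.9 i$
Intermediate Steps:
$S{\left(y,d \right)} = d + d^{2} - 4 y$ ($S{\left(y,d \right)} = \left(- 4 y + d^{2}\right) + d = \left(d^{2} - 4 y\right) + d = d + d^{2} - 4 y$)
$P{\left(n \right)} = n \sqrt{-3 + n}$ ($P{\left(n \right)} = \sqrt{-3 + n} n = n \sqrt{-3 + n}$)
$P{\left(Q{\left(S{\left(6,6 \right)},3 \right)} \right)} 40 \left(-27\right) = - 2 \sqrt{-3 - 2} \cdot 40 \left(-27\right) = - 2 \sqrt{-5} \cdot 40 \left(-27\right) = - 2 i \sqrt{5} \cdot 40 \left(-27\right) = - 80 i \sqrt{5} \left(-27\right) = 2160 i \sqrt{5}$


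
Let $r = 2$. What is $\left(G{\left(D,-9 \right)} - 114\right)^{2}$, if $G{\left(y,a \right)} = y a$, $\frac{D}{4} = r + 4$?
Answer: $108900$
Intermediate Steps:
$D = 24$ ($D = 4 \left(2 + 4\right) = 4 \cdot 6 = 24$)
$G{\left(y,a \right)} = a y$
$\left(G{\left(D,-9 \right)} - 114\right)^{2} = \left(\left(-9\right) 24 - 114\right)^{2} = \left(-216 - 114\right)^{2} = \left(-330\right)^{2} = 108900$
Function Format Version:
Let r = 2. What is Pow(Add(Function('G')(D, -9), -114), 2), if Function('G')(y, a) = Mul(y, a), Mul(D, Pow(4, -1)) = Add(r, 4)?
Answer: 108900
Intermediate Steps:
D = 24 (D = Mul(4, Add(2, 4)) = Mul(4, 6) = 24)
Function('G')(y, a) = Mul(a, y)
Pow(Add(Function('G')(D, -9), -114), 2) = Pow(Add(Mul(-9, 24), -114), 2) = Pow(Add(-216, -114), 2) = Pow(-330, 2) = 108900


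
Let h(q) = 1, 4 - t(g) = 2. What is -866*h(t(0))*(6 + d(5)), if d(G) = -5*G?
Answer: 16454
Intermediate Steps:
t(g) = 2 (t(g) = 4 - 1*2 = 4 - 2 = 2)
-866*h(t(0))*(6 + d(5)) = -866*(6 - 5*5) = -866*(6 - 25) = -866*(-19) = 16454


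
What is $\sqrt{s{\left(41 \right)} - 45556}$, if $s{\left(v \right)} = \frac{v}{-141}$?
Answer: $\frac{i \sqrt{905704617}}{141} \approx 213.44 i$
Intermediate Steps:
$s{\left(v \right)} = - \frac{v}{141}$ ($s{\left(v \right)} = v \left(- \frac{1}{141}\right) = - \frac{v}{141}$)
$\sqrt{s{\left(41 \right)} - 45556} = \sqrt{\left(- \frac{1}{141}\right) 41 - 45556} = \sqrt{- \frac{41}{141} - 45556} = \sqrt{- \frac{6423437}{141}} = \frac{i \sqrt{905704617}}{141}$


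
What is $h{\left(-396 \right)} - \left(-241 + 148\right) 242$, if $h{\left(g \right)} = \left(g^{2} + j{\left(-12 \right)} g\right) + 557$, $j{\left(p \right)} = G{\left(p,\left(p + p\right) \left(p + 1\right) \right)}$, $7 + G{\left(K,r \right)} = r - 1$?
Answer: $78503$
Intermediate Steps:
$G{\left(K,r \right)} = -8 + r$ ($G{\left(K,r \right)} = -7 + \left(r - 1\right) = -7 + \left(-1 + r\right) = -8 + r$)
$j{\left(p \right)} = -8 + 2 p \left(1 + p\right)$ ($j{\left(p \right)} = -8 + \left(p + p\right) \left(p + 1\right) = -8 + 2 p \left(1 + p\right)$)
$h{\left(g \right)} = 557 + g^{2} + 256 g$ ($h{\left(g \right)} = \left(g^{2} + \left(-8 + 2 \left(-12\right) \left(1 - 12\right)\right) g\right) + 557 = \left(g^{2} + \left(-8 + 2 \left(-12\right) \left(-11\right)\right) g\right) + 557 = \left(g^{2} + \left(-8 + 264\right) g\right) + 557 = \left(g^{2} + 256 g\right) + 557 = 557 + g^{2} + 256 g$)
$h{\left(-396 \right)} - \left(-241 + 148\right) 242 = \left(557 + \left(-396\right)^{2} + 256 \left(-396\right)\right) - \left(-241 + 148\right) 242 = \left(557 + 156816 - 101376\right) - \left(-93\right) 242 = 55997 - -22506 = 55997 + 22506 = 78503$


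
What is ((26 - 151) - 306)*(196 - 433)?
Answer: 102147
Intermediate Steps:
((26 - 151) - 306)*(196 - 433) = (-125 - 306)*(-237) = -431*(-237) = 102147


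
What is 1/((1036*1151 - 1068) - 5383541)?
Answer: -1/4192173 ≈ -2.3854e-7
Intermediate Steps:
1/((1036*1151 - 1068) - 5383541) = 1/((1192436 - 1068) - 5383541) = 1/(1191368 - 5383541) = 1/(-4192173) = -1/4192173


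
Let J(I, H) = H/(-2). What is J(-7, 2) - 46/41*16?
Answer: -777/41 ≈ -18.951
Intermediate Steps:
J(I, H) = -H/2 (J(I, H) = H*(-½) = -H/2)
J(-7, 2) - 46/41*16 = -½*2 - 46/41*16 = -1 - 46*1/41*16 = -1 - 46/41*16 = -1 - 736/41 = -777/41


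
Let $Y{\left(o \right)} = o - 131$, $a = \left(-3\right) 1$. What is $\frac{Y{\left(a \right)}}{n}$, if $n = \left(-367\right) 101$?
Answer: $\frac{134}{37067} \approx 0.0036151$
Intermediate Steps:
$a = -3$
$Y{\left(o \right)} = -131 + o$ ($Y{\left(o \right)} = o - 131 = -131 + o$)
$n = -37067$
$\frac{Y{\left(a \right)}}{n} = \frac{-131 - 3}{-37067} = \left(-134\right) \left(- \frac{1}{37067}\right) = \frac{134}{37067}$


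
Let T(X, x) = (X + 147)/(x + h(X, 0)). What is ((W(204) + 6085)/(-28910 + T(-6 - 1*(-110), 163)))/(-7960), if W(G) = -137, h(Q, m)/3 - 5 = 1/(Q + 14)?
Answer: 31237409/1208492676480 ≈ 2.5848e-5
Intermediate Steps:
h(Q, m) = 15 + 3/(14 + Q) (h(Q, m) = 15 + 3/(Q + 14) = 15 + 3/(14 + Q))
T(X, x) = (147 + X)/(x + 3*(71 + 5*X)/(14 + X)) (T(X, x) = (X + 147)/(x + 3*(71 + 5*X)/(14 + X)) = (147 + X)/(x + 3*(71 + 5*X)/(14 + X)))
((W(204) + 6085)/(-28910 + T(-6 - 1*(-110), 163)))/(-7960) = ((-137 + 6085)/(-28910 + (14 + (-6 - 1*(-110)))*(147 + (-6 - 1*(-110)))/(213 + 15*(-6 - 1*(-110)) + 163*(14 + (-6 - 1*(-110))))))/(-7960) = (5948/(-28910 + (14 + (-6 + 110))*(147 + (-6 + 110))/(213 + 15*(-6 + 110) + 163*(14 + (-6 + 110)))))*(-1/7960) = (5948/(-28910 + (14 + 104)*(147 + 104)/(213 + 15*104 + 163*(14 + 104))))*(-1/7960) = (5948/(-28910 + 118*251/(213 + 1560 + 163*118)))*(-1/7960) = (5948/(-28910 + 118*251/(213 + 1560 + 19234)))*(-1/7960) = (5948/(-28910 + 118*251/21007))*(-1/7960) = (5948/(-28910 + (1/21007)*118*251))*(-1/7960) = (5948/(-28910 + 29618/21007))*(-1/7960) = (5948/(-607282752/21007))*(-1/7960) = (5948*(-21007/607282752))*(-1/7960) = -31237409/151820688*(-1/7960) = 31237409/1208492676480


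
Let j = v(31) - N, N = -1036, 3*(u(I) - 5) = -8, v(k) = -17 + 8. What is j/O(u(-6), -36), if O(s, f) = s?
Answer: 3081/7 ≈ 440.14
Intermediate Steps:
v(k) = -9
u(I) = 7/3 (u(I) = 5 + (⅓)*(-8) = 5 - 8/3 = 7/3)
j = 1027 (j = -9 - 1*(-1036) = -9 + 1036 = 1027)
j/O(u(-6), -36) = 1027/(7/3) = 1027*(3/7) = 3081/7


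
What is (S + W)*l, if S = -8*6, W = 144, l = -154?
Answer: -14784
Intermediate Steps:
S = -48
(S + W)*l = (-48 + 144)*(-154) = 96*(-154) = -14784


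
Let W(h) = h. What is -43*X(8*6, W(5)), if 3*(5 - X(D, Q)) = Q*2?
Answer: -215/3 ≈ -71.667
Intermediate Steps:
X(D, Q) = 5 - 2*Q/3 (X(D, Q) = 5 - Q*2/3 = 5 - 2*Q/3)
-43*X(8*6, W(5)) = -43*(5 - ⅔*5) = -43*(5 - 10/3) = -43*5/3 = -215/3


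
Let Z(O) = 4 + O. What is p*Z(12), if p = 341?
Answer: 5456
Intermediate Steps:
p*Z(12) = 341*(4 + 12) = 341*16 = 5456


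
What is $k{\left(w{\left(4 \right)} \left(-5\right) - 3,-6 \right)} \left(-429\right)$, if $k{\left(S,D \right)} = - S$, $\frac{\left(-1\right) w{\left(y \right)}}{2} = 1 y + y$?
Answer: $33033$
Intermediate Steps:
$w{\left(y \right)} = - 4 y$ ($w{\left(y \right)} = - 2 \left(1 y + y\right) = - 2 \left(y + y\right) = - 2 \cdot 2 y = - 4 y$)
$k{\left(w{\left(4 \right)} \left(-5\right) - 3,-6 \right)} \left(-429\right) = - (\left(-4\right) 4 \left(-5\right) - 3) \left(-429\right) = - (\left(-16\right) \left(-5\right) - 3) \left(-429\right) = - (80 - 3) \left(-429\right) = \left(-1\right) 77 \left(-429\right) = \left(-77\right) \left(-429\right) = 33033$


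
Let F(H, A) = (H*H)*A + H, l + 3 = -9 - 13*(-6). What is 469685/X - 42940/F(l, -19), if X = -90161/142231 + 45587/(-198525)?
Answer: -548378924042092768535/1008216682897578 ≈ -5.4391e+5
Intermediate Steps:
l = 66 (l = -3 + (-9 - 13*(-6)) = -3 + (-9 + 78) = -3 + 69 = 66)
F(H, A) = H + A*H**2 (F(H, A) = H**2*A + H = A*H**2 + H = H + A*H**2)
X = -24383097122/28236409275 (X = -90161*1/142231 + 45587*(-1/198525) = -90161/142231 - 45587/198525 = -24383097122/28236409275 ≈ -0.86353)
469685/X - 42940/F(l, -19) = 469685/(-24383097122/28236409275) - 42940*1/(66*(1 - 19*66)) = 469685*(-28236409275/24383097122) - 42940*1/(66*(1 - 1254)) = -13262217890328375/24383097122 - 42940/(66*(-1253)) = -13262217890328375/24383097122 - 42940/(-82698) = -13262217890328375/24383097122 - 42940*(-1/82698) = -13262217890328375/24383097122 + 21470/41349 = -548378924042092768535/1008216682897578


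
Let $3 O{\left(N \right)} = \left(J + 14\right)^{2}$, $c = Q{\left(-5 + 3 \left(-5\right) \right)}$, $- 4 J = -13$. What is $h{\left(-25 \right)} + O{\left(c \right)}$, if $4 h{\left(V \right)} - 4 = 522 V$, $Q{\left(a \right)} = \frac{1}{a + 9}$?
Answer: $- \frac{50597}{16} \approx -3162.3$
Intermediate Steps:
$J = \frac{13}{4}$ ($J = \left(- \frac{1}{4}\right) \left(-13\right) = \frac{13}{4} \approx 3.25$)
$Q{\left(a \right)} = \frac{1}{9 + a}$
$c = - \frac{1}{11}$ ($c = \frac{1}{9 + \left(-5 + 3 \left(-5\right)\right)} = \frac{1}{9 - 20} = \frac{1}{-11} = - \frac{1}{11} \approx -0.090909$)
$O{\left(N \right)} = \frac{1587}{16}$ ($O{\left(N \right)} = \frac{\left(\frac{13}{4} + 14\right)^{2}}{3} = \frac{\left(\frac{69}{4}\right)^{2}}{3} = \frac{1}{3} \cdot \frac{4761}{16} = \frac{1587}{16}$)
$h{\left(V \right)} = 1 + \frac{261 V}{2}$ ($h{\left(V \right)} = 1 + \frac{522 V}{4} = 1 + \frac{261 V}{2}$)
$h{\left(-25 \right)} + O{\left(c \right)} = \left(1 + \frac{261}{2} \left(-25\right)\right) + \frac{1587}{16} = \left(1 - \frac{6525}{2}\right) + \frac{1587}{16} = - \frac{6523}{2} + \frac{1587}{16} = - \frac{50597}{16}$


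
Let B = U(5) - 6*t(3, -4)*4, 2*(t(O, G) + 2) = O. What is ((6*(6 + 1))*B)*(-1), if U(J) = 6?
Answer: -756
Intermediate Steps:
t(O, G) = -2 + O/2
B = 18 (B = 6 - 6*(-2 + (½)*3)*4 = 6 - 6*(-2 + 3/2)*4 = 6 - 6*(-½)*4 = 6 - (-3)*4 = 6 - 1*(-12) = 6 + 12 = 18)
((6*(6 + 1))*B)*(-1) = ((6*(6 + 1))*18)*(-1) = ((6*7)*18)*(-1) = (42*18)*(-1) = 756*(-1) = -756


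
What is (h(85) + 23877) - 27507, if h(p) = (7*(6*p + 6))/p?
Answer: -304938/85 ≈ -3587.5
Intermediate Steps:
h(p) = (42 + 42*p)/p (h(p) = (7*(6 + 6*p))/p = (42 + 42*p)/p)
(h(85) + 23877) - 27507 = ((42 + 42/85) + 23877) - 27507 = (3612/85 + 23877) - 27507 = 2033157/85 - 27507 = -304938/85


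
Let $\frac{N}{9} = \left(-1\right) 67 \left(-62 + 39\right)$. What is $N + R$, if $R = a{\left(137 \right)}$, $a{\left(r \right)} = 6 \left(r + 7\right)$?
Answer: $14733$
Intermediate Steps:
$N = 13869$ ($N = 9 \left(-1\right) 67 \left(-62 + 39\right) = 9 \left(\left(-67\right) \left(-23\right)\right) = 9 \cdot 1541 = 13869$)
$a{\left(r \right)} = 42 + 6 r$ ($a{\left(r \right)} = 6 \left(7 + r\right) = 42 + 6 r$)
$R = 864$ ($R = 42 + 6 \cdot 137 = 42 + 822 = 864$)
$N + R = 13869 + 864 = 14733$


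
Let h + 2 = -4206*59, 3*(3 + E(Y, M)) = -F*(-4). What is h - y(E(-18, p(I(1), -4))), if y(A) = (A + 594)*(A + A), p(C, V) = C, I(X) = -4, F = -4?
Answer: -2145554/9 ≈ -2.3840e+5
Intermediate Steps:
E(Y, M) = -25/3 (E(Y, M) = -3 + (-1*(-4)*(-4))/3 = -3 + (4*(-4))/3 = -3 + (1/3)*(-16) = -3 - 16/3 = -25/3)
y(A) = 2*A*(594 + A) (y(A) = (594 + A)*(2*A) = 2*A*(594 + A))
h = -248156 (h = -2 - 4206*59 = -2 - 248154 = -248156)
h - y(E(-18, p(I(1), -4))) = -248156 - 2*(-25)*(594 - 25/3)/3 = -248156 - 2*(-25)*1757/(3*3) = -248156 - 1*(-87850/9) = -248156 + 87850/9 = -2145554/9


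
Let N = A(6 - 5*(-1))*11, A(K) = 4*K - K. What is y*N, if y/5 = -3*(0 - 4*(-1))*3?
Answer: -65340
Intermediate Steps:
A(K) = 3*K
y = -180 (y = 5*(-3*(0 - 4*(-1))*3) = 5*(-3*(0 + 4)*3) = 5*(-3*4*3) = 5*(-12*3) = 5*(-36) = -180)
N = 363 (N = (3*(6 - 5*(-1)))*11 = (3*(6 + 5))*11 = (3*11)*11 = 33*11 = 363)
y*N = -180*363 = -65340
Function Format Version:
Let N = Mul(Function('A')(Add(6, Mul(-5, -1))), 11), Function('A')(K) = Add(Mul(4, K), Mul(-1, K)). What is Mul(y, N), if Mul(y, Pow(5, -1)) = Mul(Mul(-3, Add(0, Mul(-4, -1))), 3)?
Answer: -65340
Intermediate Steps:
Function('A')(K) = Mul(3, K)
y = -180 (y = Mul(5, Mul(Mul(-3, Add(0, Mul(-4, -1))), 3)) = Mul(5, Mul(Mul(-3, Add(0, 4)), 3)) = Mul(5, Mul(Mul(-3, 4), 3)) = Mul(5, Mul(-12, 3)) = Mul(5, -36) = -180)
N = 363 (N = Mul(Mul(3, Add(6, Mul(-5, -1))), 11) = Mul(Mul(3, Add(6, 5)), 11) = Mul(Mul(3, 11), 11) = Mul(33, 11) = 363)
Mul(y, N) = Mul(-180, 363) = -65340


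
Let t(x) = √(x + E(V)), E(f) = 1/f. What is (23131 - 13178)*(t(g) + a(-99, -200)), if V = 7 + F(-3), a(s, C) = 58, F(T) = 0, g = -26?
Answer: 577274 + 9953*I*√1267/7 ≈ 5.7727e+5 + 50611.0*I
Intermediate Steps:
V = 7 (V = 7 + 0 = 7)
t(x) = √(⅐ + x) (t(x) = √(x + 1/7) = √(x + ⅐) = √(⅐ + x))
(23131 - 13178)*(t(g) + a(-99, -200)) = (23131 - 13178)*(√(7 + 49*(-26))/7 + 58) = 9953*(√(7 - 1274)/7 + 58) = 9953*(√(-1267)/7 + 58) = 9953*((I*√1267)/7 + 58) = 9953*(I*√1267/7 + 58) = 9953*(58 + I*√1267/7) = 577274 + 9953*I*√1267/7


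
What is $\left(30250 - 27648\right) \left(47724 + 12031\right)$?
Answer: $155482510$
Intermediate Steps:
$\left(30250 - 27648\right) \left(47724 + 12031\right) = 2602 \cdot 59755 = 155482510$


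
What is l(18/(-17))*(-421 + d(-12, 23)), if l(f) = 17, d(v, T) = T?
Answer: -6766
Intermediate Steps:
l(18/(-17))*(-421 + d(-12, 23)) = 17*(-421 + 23) = 17*(-398) = -6766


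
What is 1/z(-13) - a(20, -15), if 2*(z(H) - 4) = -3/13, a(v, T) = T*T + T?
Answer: -21184/101 ≈ -209.74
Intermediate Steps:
a(v, T) = T + T**2 (a(v, T) = T**2 + T = T + T**2)
z(H) = 101/26 (z(H) = 4 + (-3/13)/2 = 4 + (-3*1/13)/2 = 4 + (1/2)*(-3/13) = 4 - 3/26 = 101/26)
1/z(-13) - a(20, -15) = 1/(101/26) - (-15)*(1 - 15) = 26/101 - (-15)*(-14) = 26/101 - 1*210 = 26/101 - 210 = -21184/101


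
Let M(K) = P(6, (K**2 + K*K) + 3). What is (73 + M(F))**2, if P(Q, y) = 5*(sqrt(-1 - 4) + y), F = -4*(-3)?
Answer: 2334659 + 15280*I*sqrt(5) ≈ 2.3347e+6 + 34167.0*I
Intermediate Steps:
F = 12
P(Q, y) = 5*y + 5*I*sqrt(5) (P(Q, y) = 5*(sqrt(-5) + y) = 5*(I*sqrt(5) + y) = 5*(y + I*sqrt(5)) = 5*y + 5*I*sqrt(5))
M(K) = 15 + 10*K**2 + 5*I*sqrt(5) (M(K) = 5*((K**2 + K*K) + 3) + 5*I*sqrt(5) = 5*((K**2 + K**2) + 3) + 5*I*sqrt(5) = 5*(2*K**2 + 3) + 5*I*sqrt(5) = 5*(3 + 2*K**2) + 5*I*sqrt(5) = (15 + 10*K**2) + 5*I*sqrt(5) = 15 + 10*K**2 + 5*I*sqrt(5))
(73 + M(F))**2 = (73 + (15 + 10*12**2 + 5*I*sqrt(5)))**2 = (73 + (15 + 10*144 + 5*I*sqrt(5)))**2 = (73 + (15 + 1440 + 5*I*sqrt(5)))**2 = (73 + (1455 + 5*I*sqrt(5)))**2 = (1528 + 5*I*sqrt(5))**2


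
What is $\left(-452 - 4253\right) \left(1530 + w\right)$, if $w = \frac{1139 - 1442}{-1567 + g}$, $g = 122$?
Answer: $- \frac{2080694973}{289} \approx -7.1996 \cdot 10^{6}$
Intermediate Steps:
$w = \frac{303}{1445}$ ($w = \frac{1139 - 1442}{-1567 + 122} = - \frac{303}{-1445} = \left(-303\right) \left(- \frac{1}{1445}\right) = \frac{303}{1445} \approx 0.20969$)
$\left(-452 - 4253\right) \left(1530 + w\right) = \left(-452 - 4253\right) \left(1530 + \frac{303}{1445}\right) = \left(-4705\right) \frac{2211153}{1445} = - \frac{2080694973}{289}$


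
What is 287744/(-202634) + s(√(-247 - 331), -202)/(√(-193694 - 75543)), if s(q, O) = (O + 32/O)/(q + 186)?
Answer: 2*(-33254568972544*√2 + 1034345253*√269237 + 363844107581952*I)/(2755106798029*(-186*I + 17*√2)) ≈ -1.4198 + 0.0020602*I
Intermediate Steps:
s(q, O) = (O + 32/O)/(186 + q)
287744/(-202634) + s(√(-247 - 331), -202)/(√(-193694 - 75543)) = 287744/(-202634) + ((32 + (-202)²)/((-202)*(186 + √(-247 - 331))))/(√(-193694 - 75543)) = 287744*(-1/202634) + (-(32 + 40804)/(202*(186 + √(-578))))/(√(-269237)) = -143872/101317 + (-1/202*40836/(186 + 17*I*√2))/((I*√269237)) = -143872/101317 + (-20418/(101*(186 + 17*I*√2)))*(-I*√269237/269237) = -143872/101317 + 20418*I*√269237/(27192937*(186 + 17*I*√2))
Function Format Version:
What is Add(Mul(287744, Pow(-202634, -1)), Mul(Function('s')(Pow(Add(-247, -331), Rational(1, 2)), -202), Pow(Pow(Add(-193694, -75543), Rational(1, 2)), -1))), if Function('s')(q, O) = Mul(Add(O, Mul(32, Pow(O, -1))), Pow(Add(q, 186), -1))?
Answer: Mul(Rational(2, 2755106798029), Pow(Add(Mul(-186, I), Mul(17, Pow(2, Rational(1, 2)))), -1), Add(Mul(-33254568972544, Pow(2, Rational(1, 2))), Mul(1034345253, Pow(269237, Rational(1, 2))), Mul(363844107581952, I))) ≈ Add(-1.4198, Mul(0.0020602, I))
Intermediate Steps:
Function('s')(q, O) = Mul(Pow(Add(186, q), -1), Add(O, Mul(32, Pow(O, -1)))) (Function('s')(q, O) = Mul(Add(O, Mul(32, Pow(O, -1))), Pow(Add(186, q), -1)) = Mul(Pow(Add(186, q), -1), Add(O, Mul(32, Pow(O, -1)))))
Add(Mul(287744, Pow(-202634, -1)), Mul(Function('s')(Pow(Add(-247, -331), Rational(1, 2)), -202), Pow(Pow(Add(-193694, -75543), Rational(1, 2)), -1))) = Add(Mul(287744, Pow(-202634, -1)), Mul(Mul(Pow(-202, -1), Pow(Add(186, Pow(Add(-247, -331), Rational(1, 2))), -1), Add(32, Pow(-202, 2))), Pow(Pow(Add(-193694, -75543), Rational(1, 2)), -1))) = Add(Mul(287744, Rational(-1, 202634)), Mul(Mul(Rational(-1, 202), Pow(Add(186, Pow(-578, Rational(1, 2))), -1), Add(32, 40804)), Pow(Pow(-269237, Rational(1, 2)), -1))) = Add(Rational(-143872, 101317), Mul(Mul(Rational(-1, 202), Pow(Add(186, Mul(17, I, Pow(2, Rational(1, 2)))), -1), 40836), Pow(Mul(I, Pow(269237, Rational(1, 2))), -1))) = Add(Rational(-143872, 101317), Mul(Mul(Rational(-20418, 101), Pow(Add(186, Mul(17, I, Pow(2, Rational(1, 2)))), -1)), Mul(Rational(-1, 269237), I, Pow(269237, Rational(1, 2))))) = Add(Rational(-143872, 101317), Mul(Rational(20418, 27192937), I, Pow(269237, Rational(1, 2)), Pow(Add(186, Mul(17, I, Pow(2, Rational(1, 2)))), -1)))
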